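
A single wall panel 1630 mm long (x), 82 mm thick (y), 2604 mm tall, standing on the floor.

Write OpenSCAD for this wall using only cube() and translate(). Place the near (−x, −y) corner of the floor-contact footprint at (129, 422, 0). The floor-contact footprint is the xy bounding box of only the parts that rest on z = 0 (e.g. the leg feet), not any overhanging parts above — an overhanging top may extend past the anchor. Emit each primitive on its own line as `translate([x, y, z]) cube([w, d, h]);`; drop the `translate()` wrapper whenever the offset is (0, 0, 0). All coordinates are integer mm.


translate([129, 422, 0]) cube([1630, 82, 2604]);


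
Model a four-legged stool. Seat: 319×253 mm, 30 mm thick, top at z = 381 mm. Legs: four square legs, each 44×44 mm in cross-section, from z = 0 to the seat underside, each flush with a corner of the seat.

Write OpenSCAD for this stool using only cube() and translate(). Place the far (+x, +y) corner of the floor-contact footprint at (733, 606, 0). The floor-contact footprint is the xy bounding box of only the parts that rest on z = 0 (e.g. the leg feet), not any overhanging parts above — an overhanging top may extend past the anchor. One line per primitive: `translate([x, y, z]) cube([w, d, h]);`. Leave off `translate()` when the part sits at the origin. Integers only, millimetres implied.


// leg_h = 381 - 30 = 351
translate([414, 353, 351]) cube([319, 253, 30]);
translate([414, 353, 0]) cube([44, 44, 351]);
translate([689, 353, 0]) cube([44, 44, 351]);
translate([414, 562, 0]) cube([44, 44, 351]);
translate([689, 562, 0]) cube([44, 44, 351]);


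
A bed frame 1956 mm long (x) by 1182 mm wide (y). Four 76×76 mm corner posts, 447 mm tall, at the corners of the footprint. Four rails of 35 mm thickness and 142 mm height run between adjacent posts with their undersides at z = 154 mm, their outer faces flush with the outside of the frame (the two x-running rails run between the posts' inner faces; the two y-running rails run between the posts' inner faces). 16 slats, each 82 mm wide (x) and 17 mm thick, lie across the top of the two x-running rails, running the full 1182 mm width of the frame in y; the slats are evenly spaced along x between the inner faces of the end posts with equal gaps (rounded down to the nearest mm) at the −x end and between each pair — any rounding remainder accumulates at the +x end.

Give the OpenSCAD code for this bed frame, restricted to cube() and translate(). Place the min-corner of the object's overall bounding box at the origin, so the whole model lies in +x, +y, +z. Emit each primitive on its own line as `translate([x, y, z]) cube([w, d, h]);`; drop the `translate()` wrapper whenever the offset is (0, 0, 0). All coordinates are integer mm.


// slat z = rail_z + rail_h = 154 + 142 = 296
// slat gap = ⌊(1804 − 16·82) / 17⌋ = 28
cube([76, 76, 447]);
translate([0, 1106, 0]) cube([76, 76, 447]);
translate([1880, 0, 0]) cube([76, 76, 447]);
translate([1880, 1106, 0]) cube([76, 76, 447]);
translate([76, 0, 154]) cube([1804, 35, 142]);
translate([76, 1147, 154]) cube([1804, 35, 142]);
translate([0, 76, 154]) cube([35, 1030, 142]);
translate([1921, 76, 154]) cube([35, 1030, 142]);
translate([104, 0, 296]) cube([82, 1182, 17]);
translate([214, 0, 296]) cube([82, 1182, 17]);
translate([324, 0, 296]) cube([82, 1182, 17]);
translate([434, 0, 296]) cube([82, 1182, 17]);
translate([544, 0, 296]) cube([82, 1182, 17]);
translate([654, 0, 296]) cube([82, 1182, 17]);
translate([764, 0, 296]) cube([82, 1182, 17]);
translate([874, 0, 296]) cube([82, 1182, 17]);
translate([984, 0, 296]) cube([82, 1182, 17]);
translate([1094, 0, 296]) cube([82, 1182, 17]);
translate([1204, 0, 296]) cube([82, 1182, 17]);
translate([1314, 0, 296]) cube([82, 1182, 17]);
translate([1424, 0, 296]) cube([82, 1182, 17]);
translate([1534, 0, 296]) cube([82, 1182, 17]);
translate([1644, 0, 296]) cube([82, 1182, 17]);
translate([1754, 0, 296]) cube([82, 1182, 17]);


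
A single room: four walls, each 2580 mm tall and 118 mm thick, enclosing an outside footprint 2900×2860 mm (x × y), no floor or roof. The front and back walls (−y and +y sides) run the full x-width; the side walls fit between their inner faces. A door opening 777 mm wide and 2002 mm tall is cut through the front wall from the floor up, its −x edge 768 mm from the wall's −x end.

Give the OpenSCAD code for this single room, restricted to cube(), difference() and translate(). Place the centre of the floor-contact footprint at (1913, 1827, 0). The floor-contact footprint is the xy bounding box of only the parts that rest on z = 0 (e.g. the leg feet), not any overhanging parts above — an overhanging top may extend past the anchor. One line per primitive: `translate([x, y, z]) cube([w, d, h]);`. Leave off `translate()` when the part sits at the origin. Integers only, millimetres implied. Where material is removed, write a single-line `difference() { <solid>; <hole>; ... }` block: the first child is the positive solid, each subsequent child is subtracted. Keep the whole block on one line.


difference() { translate([463, 397, 0]) cube([2900, 118, 2580]); translate([1231, 397, 0]) cube([777, 118, 2002]); }
translate([463, 3139, 0]) cube([2900, 118, 2580]);
translate([463, 515, 0]) cube([118, 2624, 2580]);
translate([3245, 515, 0]) cube([118, 2624, 2580]);


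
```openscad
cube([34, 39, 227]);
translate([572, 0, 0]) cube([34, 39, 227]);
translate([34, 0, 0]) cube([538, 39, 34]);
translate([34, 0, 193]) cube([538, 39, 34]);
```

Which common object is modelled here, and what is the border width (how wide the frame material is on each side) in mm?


A picture frame. The border width is 34 mm.

Four thin pieces enclosing a rectangular opening — a picture frame. The two full-height stiles are 227 mm tall; the top rail sits at z = 193 and is 34 mm tall, so the border above the opening is 227 − 193 = 34 mm, matching the stile x-width.


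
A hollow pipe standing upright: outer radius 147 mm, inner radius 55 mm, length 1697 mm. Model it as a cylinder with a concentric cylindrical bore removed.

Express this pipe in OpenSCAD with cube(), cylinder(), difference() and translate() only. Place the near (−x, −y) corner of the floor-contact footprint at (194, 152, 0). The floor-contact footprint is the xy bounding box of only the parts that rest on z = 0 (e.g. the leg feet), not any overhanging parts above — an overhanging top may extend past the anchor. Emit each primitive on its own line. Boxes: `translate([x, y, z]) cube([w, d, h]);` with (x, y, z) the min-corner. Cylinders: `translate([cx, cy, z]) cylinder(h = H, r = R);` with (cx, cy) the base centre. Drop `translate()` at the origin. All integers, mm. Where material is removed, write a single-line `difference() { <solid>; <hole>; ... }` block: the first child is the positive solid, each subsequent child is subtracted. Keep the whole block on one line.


difference() { translate([341, 299, 0]) cylinder(h = 1697, r = 147); translate([341, 299, 0]) cylinder(h = 1697, r = 55); }


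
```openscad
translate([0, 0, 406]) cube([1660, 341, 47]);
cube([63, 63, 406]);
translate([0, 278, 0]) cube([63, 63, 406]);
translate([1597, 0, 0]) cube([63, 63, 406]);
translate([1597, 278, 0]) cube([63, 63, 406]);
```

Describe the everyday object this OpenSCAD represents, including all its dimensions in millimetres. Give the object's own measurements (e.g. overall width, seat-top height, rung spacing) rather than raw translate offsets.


A long wooden bench with a 1660 mm (x) × 341 mm (y) seat, 47 mm thick, its top surface 453 mm above the floor. Four 63 mm square legs at the seat corners, flush with the edges, run from z = 0 to the seat underside.


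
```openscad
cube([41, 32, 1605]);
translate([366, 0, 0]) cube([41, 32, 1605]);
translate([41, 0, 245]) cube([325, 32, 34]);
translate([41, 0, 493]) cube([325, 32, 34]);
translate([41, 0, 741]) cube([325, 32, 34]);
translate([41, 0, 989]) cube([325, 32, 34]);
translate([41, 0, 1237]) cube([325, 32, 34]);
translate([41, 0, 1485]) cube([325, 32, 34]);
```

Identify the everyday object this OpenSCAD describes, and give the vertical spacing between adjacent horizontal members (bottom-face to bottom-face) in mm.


A ladder. The rung spacing is 248 mm.

Two tall 41×32 posts with 6 short bars between them — a ladder. Adjacent rungs sit at z = 245 and z = 493, so the spacing is 493 − 245 = 248 mm.


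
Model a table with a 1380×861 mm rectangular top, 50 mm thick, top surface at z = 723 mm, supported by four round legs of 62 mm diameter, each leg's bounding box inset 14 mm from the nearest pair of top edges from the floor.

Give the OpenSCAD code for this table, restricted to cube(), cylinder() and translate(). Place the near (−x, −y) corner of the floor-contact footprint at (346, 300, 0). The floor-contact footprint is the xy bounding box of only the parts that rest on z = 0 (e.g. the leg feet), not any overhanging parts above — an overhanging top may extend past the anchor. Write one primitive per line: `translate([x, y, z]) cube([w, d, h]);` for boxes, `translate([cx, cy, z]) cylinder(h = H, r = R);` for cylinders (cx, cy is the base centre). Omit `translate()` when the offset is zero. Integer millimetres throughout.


translate([332, 286, 673]) cube([1380, 861, 50]);
translate([377, 331, 0]) cylinder(h = 673, r = 31);
translate([1667, 331, 0]) cylinder(h = 673, r = 31);
translate([377, 1102, 0]) cylinder(h = 673, r = 31);
translate([1667, 1102, 0]) cylinder(h = 673, r = 31);


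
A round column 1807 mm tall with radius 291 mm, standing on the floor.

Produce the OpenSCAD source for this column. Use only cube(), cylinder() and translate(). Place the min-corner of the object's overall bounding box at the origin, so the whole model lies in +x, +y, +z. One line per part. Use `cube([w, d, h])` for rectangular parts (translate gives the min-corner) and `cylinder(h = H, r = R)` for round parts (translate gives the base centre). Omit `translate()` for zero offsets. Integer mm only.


translate([291, 291, 0]) cylinder(h = 1807, r = 291);


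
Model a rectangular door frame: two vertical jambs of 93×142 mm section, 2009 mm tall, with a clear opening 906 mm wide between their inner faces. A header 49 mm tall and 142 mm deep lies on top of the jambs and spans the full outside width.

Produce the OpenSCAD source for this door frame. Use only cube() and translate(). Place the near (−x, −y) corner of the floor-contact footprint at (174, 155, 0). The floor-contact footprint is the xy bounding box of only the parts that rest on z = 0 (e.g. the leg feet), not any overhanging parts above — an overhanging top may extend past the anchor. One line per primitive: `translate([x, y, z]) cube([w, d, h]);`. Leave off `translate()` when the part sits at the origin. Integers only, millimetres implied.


translate([174, 155, 0]) cube([93, 142, 2009]);
translate([1173, 155, 0]) cube([93, 142, 2009]);
translate([174, 155, 2009]) cube([1092, 142, 49]);


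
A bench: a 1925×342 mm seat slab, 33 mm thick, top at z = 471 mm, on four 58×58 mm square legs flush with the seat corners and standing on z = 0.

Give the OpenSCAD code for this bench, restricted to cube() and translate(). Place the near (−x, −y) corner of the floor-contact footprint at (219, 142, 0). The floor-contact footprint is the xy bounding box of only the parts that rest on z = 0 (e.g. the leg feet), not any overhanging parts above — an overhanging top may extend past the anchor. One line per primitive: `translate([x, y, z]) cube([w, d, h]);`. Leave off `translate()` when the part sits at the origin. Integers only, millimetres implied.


translate([219, 142, 438]) cube([1925, 342, 33]);
translate([219, 142, 0]) cube([58, 58, 438]);
translate([219, 426, 0]) cube([58, 58, 438]);
translate([2086, 142, 0]) cube([58, 58, 438]);
translate([2086, 426, 0]) cube([58, 58, 438]);


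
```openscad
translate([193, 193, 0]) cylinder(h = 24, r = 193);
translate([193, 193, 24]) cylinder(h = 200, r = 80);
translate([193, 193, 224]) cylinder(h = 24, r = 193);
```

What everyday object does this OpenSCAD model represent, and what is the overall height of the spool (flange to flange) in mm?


A spool. The overall height is 248 mm.

Three coaxial cylinders, large–small–large — a spool. Two 24 mm flanges and a 200 mm core give 24 + 200 + 24 = 248 mm.


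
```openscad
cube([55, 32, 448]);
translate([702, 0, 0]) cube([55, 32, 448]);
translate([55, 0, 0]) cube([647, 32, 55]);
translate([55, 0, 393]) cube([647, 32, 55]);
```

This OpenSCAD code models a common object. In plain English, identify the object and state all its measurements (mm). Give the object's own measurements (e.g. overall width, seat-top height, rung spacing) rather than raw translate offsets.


A rectangular picture frame lying in the x–z plane (depth along y). The opening is 647 mm wide (x) by 338 mm tall (z), surrounded by a border 55 mm wide on all four sides. The frame is 32 mm deep and is made of two full-height vertical stiles with two horizontal rails fitted between them.


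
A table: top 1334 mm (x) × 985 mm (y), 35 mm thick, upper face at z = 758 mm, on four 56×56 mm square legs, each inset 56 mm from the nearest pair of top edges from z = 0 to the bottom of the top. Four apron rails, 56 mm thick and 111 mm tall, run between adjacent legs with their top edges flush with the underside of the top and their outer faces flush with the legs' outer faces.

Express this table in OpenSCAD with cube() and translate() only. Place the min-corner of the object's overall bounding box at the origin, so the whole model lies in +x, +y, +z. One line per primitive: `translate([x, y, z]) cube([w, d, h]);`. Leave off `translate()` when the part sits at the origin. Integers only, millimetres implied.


translate([0, 0, 723]) cube([1334, 985, 35]);
translate([56, 56, 0]) cube([56, 56, 723]);
translate([1222, 56, 0]) cube([56, 56, 723]);
translate([56, 873, 0]) cube([56, 56, 723]);
translate([1222, 873, 0]) cube([56, 56, 723]);
translate([112, 56, 612]) cube([1110, 56, 111]);
translate([112, 873, 612]) cube([1110, 56, 111]);
translate([56, 112, 612]) cube([56, 761, 111]);
translate([1222, 112, 612]) cube([56, 761, 111]);


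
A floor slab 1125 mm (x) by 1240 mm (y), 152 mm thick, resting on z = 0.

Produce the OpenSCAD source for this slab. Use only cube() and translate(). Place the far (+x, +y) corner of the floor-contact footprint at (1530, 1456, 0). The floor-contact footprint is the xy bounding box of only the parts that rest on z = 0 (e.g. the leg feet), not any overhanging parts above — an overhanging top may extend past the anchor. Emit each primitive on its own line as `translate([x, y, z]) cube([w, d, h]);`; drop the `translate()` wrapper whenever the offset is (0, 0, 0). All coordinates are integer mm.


translate([405, 216, 0]) cube([1125, 1240, 152]);


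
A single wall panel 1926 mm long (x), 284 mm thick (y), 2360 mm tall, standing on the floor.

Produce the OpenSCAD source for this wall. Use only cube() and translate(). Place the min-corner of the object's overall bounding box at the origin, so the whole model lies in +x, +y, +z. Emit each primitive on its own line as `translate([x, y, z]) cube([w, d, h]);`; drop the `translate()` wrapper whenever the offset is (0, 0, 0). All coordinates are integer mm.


cube([1926, 284, 2360]);


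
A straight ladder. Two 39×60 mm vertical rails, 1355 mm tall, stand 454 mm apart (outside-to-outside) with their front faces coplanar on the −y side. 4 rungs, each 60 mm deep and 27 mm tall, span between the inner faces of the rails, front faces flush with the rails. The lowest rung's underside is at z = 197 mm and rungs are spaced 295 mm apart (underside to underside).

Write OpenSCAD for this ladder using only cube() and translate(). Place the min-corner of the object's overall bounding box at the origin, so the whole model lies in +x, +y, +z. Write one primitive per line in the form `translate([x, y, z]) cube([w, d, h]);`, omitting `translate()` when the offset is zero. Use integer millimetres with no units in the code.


cube([39, 60, 1355]);
translate([415, 0, 0]) cube([39, 60, 1355]);
translate([39, 0, 197]) cube([376, 60, 27]);
translate([39, 0, 492]) cube([376, 60, 27]);
translate([39, 0, 787]) cube([376, 60, 27]);
translate([39, 0, 1082]) cube([376, 60, 27]);


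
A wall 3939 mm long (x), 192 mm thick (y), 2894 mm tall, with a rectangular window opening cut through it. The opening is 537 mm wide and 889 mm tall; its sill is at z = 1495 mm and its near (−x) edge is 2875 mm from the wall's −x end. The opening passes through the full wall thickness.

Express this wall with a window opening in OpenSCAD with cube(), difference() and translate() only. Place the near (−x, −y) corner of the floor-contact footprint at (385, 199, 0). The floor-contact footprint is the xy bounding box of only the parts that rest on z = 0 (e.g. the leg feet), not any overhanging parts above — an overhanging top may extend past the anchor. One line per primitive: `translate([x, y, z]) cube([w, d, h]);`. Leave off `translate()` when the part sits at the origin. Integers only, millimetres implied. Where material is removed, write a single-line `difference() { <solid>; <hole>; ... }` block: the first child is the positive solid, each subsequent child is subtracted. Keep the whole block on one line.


difference() { translate([385, 199, 0]) cube([3939, 192, 2894]); translate([3260, 199, 1495]) cube([537, 192, 889]); }


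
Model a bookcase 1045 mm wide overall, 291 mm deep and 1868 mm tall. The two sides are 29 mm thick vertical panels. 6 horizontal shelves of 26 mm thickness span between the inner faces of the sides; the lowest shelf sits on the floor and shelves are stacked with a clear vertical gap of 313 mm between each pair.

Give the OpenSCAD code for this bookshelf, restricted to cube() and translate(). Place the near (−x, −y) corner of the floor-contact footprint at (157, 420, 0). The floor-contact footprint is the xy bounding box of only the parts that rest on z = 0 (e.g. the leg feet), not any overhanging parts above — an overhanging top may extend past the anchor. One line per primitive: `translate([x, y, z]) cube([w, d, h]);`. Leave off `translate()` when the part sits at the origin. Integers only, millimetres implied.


translate([157, 420, 0]) cube([29, 291, 1868]);
translate([1173, 420, 0]) cube([29, 291, 1868]);
translate([186, 420, 0]) cube([987, 291, 26]);
translate([186, 420, 339]) cube([987, 291, 26]);
translate([186, 420, 678]) cube([987, 291, 26]);
translate([186, 420, 1017]) cube([987, 291, 26]);
translate([186, 420, 1356]) cube([987, 291, 26]);
translate([186, 420, 1695]) cube([987, 291, 26]);


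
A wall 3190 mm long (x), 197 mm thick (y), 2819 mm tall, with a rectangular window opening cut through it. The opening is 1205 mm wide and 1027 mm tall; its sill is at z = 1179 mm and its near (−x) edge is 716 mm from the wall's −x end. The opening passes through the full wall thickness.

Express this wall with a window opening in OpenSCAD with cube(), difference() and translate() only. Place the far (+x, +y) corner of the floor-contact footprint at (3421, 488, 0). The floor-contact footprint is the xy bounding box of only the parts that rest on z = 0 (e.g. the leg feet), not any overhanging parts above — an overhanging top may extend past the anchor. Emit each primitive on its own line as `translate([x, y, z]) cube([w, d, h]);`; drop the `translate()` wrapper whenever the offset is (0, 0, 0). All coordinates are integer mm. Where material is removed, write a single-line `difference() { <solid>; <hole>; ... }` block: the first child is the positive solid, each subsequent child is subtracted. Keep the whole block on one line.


difference() { translate([231, 291, 0]) cube([3190, 197, 2819]); translate([947, 291, 1179]) cube([1205, 197, 1027]); }


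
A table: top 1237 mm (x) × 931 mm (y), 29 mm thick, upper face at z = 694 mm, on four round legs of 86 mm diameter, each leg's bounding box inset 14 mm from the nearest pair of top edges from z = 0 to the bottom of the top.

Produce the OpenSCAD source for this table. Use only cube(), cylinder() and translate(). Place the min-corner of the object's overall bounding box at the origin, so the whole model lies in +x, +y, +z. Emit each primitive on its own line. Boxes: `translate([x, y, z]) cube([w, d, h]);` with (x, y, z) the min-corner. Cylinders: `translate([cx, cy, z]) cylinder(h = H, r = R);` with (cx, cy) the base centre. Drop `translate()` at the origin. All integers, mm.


translate([0, 0, 665]) cube([1237, 931, 29]);
translate([57, 57, 0]) cylinder(h = 665, r = 43);
translate([1180, 57, 0]) cylinder(h = 665, r = 43);
translate([57, 874, 0]) cylinder(h = 665, r = 43);
translate([1180, 874, 0]) cylinder(h = 665, r = 43);


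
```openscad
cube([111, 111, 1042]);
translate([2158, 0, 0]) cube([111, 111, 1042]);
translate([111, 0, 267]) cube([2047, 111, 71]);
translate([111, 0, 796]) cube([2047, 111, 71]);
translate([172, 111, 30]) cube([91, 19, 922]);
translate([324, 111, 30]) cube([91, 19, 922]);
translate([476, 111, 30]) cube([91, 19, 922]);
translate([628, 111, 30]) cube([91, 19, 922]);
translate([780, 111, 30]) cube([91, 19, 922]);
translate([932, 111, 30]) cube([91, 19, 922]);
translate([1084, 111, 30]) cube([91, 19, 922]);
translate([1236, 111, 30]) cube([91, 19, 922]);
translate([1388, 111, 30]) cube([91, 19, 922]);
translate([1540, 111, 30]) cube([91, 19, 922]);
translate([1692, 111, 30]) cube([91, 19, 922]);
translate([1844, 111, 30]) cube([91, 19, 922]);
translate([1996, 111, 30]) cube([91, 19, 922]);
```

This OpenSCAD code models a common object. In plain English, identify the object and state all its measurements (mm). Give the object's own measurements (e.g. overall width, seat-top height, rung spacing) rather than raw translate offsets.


A fence section. Two 111×111 mm posts, 1042 mm tall, stand on the floor with a clear span of 2047 mm between their inner faces. Two horizontal rails of 111×71 mm section span the gap between the posts with their undersides at z = 267 mm and z = 796 mm, flush with the posts' −y face. 13 pickets, each 91 mm wide, 19 mm thick and 922 mm tall, are fixed to the +y face of the rails with their bottoms at z = 30 mm, spaced across the span with a 61 mm gap after the −x post and between neighbouring pickets, with 71 mm left before the +x post.


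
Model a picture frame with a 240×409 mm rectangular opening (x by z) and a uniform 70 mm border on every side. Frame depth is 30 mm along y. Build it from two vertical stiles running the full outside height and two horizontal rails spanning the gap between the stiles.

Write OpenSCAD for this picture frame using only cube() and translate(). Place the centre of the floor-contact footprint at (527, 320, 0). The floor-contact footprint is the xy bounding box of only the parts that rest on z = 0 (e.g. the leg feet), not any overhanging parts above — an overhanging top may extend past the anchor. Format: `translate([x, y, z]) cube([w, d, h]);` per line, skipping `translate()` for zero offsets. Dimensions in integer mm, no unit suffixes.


translate([337, 305, 0]) cube([70, 30, 549]);
translate([647, 305, 0]) cube([70, 30, 549]);
translate([407, 305, 0]) cube([240, 30, 70]);
translate([407, 305, 479]) cube([240, 30, 70]);


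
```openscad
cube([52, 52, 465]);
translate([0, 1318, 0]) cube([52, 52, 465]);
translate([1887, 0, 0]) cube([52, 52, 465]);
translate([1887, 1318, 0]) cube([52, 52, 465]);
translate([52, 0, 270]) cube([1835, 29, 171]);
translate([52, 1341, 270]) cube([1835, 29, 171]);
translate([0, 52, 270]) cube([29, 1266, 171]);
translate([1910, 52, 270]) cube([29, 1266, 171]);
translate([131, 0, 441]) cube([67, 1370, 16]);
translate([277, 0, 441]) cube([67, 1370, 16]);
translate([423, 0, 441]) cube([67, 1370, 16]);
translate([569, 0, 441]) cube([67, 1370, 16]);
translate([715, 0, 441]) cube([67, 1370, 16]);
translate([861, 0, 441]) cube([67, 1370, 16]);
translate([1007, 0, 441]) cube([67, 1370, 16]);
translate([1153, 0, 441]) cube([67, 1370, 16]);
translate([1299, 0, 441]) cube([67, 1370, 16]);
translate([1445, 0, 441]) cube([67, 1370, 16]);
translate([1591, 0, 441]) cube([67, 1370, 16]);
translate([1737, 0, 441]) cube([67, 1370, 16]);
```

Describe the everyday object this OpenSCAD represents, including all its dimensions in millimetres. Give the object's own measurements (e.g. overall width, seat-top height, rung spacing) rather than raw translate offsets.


A bed frame 1939 mm long (x) by 1370 mm wide (y). Four 52×52 mm corner posts, 465 mm tall, at the corners of the footprint. Four rails of 29 mm thickness and 171 mm height run between adjacent posts with their undersides at z = 270 mm, their outer faces flush with the outside of the frame (the two x-running rails run between the posts' inner faces; the two y-running rails run between the posts' inner faces). 12 slats, each 67 mm wide (x) and 16 mm thick, lie across the top of the two x-running rails, running the full 1370 mm width of the frame in y; along x they sit between the end posts with a 79 mm gap after the −x posts and between neighbouring slats, leaving 83 mm before the +x posts.


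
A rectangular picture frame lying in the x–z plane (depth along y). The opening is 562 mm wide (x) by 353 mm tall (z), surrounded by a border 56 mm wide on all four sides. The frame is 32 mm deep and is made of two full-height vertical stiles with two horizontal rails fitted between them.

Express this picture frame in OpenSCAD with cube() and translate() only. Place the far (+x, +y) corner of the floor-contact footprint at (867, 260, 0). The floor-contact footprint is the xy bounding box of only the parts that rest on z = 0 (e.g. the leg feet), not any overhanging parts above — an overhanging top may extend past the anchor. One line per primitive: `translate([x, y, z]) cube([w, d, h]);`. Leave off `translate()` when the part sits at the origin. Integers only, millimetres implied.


translate([193, 228, 0]) cube([56, 32, 465]);
translate([811, 228, 0]) cube([56, 32, 465]);
translate([249, 228, 0]) cube([562, 32, 56]);
translate([249, 228, 409]) cube([562, 32, 56]);


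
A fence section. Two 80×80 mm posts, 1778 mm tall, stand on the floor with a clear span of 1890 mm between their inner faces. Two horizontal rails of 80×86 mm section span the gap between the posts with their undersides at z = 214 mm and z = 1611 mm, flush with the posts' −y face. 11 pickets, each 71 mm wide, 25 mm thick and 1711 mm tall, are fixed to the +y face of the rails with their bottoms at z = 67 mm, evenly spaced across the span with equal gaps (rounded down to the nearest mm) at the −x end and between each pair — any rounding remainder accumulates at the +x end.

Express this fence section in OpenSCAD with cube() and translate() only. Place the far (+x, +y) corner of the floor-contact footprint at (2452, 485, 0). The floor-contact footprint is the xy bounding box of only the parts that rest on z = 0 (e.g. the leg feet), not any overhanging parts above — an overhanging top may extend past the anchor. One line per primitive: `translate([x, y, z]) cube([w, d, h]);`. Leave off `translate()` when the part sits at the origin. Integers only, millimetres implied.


translate([402, 405, 0]) cube([80, 80, 1778]);
translate([2372, 405, 0]) cube([80, 80, 1778]);
translate([482, 405, 214]) cube([1890, 80, 86]);
translate([482, 405, 1611]) cube([1890, 80, 86]);
translate([574, 485, 67]) cube([71, 25, 1711]);
translate([737, 485, 67]) cube([71, 25, 1711]);
translate([900, 485, 67]) cube([71, 25, 1711]);
translate([1063, 485, 67]) cube([71, 25, 1711]);
translate([1226, 485, 67]) cube([71, 25, 1711]);
translate([1389, 485, 67]) cube([71, 25, 1711]);
translate([1552, 485, 67]) cube([71, 25, 1711]);
translate([1715, 485, 67]) cube([71, 25, 1711]);
translate([1878, 485, 67]) cube([71, 25, 1711]);
translate([2041, 485, 67]) cube([71, 25, 1711]);
translate([2204, 485, 67]) cube([71, 25, 1711]);


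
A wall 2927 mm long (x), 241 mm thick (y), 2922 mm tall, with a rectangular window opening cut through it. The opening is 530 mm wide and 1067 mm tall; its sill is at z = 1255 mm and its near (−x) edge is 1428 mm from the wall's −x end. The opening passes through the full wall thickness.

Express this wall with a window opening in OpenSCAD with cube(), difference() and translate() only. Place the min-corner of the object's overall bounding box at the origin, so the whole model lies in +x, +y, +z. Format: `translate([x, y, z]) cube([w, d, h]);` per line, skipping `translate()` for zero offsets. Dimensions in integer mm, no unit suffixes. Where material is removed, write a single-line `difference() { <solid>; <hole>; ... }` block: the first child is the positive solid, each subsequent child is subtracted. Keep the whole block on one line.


difference() { cube([2927, 241, 2922]); translate([1428, 0, 1255]) cube([530, 241, 1067]); }


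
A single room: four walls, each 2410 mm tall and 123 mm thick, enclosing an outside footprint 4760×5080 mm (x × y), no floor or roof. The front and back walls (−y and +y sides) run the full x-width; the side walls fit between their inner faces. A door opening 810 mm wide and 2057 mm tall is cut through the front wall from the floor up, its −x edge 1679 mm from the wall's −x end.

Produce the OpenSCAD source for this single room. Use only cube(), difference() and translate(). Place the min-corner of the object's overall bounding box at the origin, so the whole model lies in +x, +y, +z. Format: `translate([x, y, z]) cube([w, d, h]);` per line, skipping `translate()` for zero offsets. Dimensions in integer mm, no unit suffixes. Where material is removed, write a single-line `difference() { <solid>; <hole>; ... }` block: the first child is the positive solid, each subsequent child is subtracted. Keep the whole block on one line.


difference() { cube([4760, 123, 2410]); translate([1679, 0, 0]) cube([810, 123, 2057]); }
translate([0, 4957, 0]) cube([4760, 123, 2410]);
translate([0, 123, 0]) cube([123, 4834, 2410]);
translate([4637, 123, 0]) cube([123, 4834, 2410]);


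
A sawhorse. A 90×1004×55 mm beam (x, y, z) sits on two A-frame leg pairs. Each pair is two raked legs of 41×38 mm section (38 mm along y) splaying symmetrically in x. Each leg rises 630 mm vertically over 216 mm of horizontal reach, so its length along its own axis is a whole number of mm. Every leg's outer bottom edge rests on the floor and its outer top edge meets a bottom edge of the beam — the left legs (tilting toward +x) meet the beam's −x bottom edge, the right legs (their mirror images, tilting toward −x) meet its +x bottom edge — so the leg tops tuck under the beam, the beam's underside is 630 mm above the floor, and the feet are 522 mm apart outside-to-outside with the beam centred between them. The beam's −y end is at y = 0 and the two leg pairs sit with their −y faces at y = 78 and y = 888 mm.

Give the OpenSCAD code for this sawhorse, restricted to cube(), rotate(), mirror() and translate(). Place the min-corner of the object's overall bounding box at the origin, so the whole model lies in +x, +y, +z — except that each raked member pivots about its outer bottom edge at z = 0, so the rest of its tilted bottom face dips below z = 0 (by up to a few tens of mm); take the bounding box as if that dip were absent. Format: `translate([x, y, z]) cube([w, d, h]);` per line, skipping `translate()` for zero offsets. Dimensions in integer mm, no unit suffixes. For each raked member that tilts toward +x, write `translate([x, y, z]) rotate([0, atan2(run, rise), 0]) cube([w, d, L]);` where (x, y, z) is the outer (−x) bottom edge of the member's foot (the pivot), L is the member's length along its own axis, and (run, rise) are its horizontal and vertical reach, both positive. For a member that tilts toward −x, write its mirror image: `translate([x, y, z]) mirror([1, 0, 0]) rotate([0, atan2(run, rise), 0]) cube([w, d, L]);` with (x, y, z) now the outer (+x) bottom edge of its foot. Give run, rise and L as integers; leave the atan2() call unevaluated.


translate([216, 0, 630]) cube([90, 1004, 55]);
translate([0, 78, 0]) rotate([0, atan2(216, 630), 0]) cube([41, 38, 666]);
translate([522, 78, 0]) mirror([1, 0, 0]) rotate([0, atan2(216, 630), 0]) cube([41, 38, 666]);
translate([0, 888, 0]) rotate([0, atan2(216, 630), 0]) cube([41, 38, 666]);
translate([522, 888, 0]) mirror([1, 0, 0]) rotate([0, atan2(216, 630), 0]) cube([41, 38, 666]);


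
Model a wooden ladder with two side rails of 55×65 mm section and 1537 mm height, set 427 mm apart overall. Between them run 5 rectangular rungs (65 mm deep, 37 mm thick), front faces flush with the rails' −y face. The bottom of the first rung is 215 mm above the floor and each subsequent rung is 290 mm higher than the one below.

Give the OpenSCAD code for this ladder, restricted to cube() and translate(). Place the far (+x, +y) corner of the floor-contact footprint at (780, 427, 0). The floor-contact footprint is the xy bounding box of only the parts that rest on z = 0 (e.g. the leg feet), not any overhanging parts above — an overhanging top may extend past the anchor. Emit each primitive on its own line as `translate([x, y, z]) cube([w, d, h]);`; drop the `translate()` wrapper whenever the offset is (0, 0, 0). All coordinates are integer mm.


translate([353, 362, 0]) cube([55, 65, 1537]);
translate([725, 362, 0]) cube([55, 65, 1537]);
translate([408, 362, 215]) cube([317, 65, 37]);
translate([408, 362, 505]) cube([317, 65, 37]);
translate([408, 362, 795]) cube([317, 65, 37]);
translate([408, 362, 1085]) cube([317, 65, 37]);
translate([408, 362, 1375]) cube([317, 65, 37]);


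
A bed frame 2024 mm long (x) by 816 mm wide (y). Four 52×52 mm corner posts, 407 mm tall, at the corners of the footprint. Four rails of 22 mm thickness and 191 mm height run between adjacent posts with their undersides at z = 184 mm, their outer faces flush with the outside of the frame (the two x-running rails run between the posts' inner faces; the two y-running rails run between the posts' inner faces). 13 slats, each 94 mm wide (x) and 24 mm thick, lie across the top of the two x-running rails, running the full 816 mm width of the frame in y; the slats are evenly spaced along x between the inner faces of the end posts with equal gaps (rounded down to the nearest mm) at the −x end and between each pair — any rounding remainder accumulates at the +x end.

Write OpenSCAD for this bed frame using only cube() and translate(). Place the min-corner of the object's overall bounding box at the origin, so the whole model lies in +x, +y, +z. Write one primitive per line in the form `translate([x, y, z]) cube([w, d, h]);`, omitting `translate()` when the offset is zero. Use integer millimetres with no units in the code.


cube([52, 52, 407]);
translate([0, 764, 0]) cube([52, 52, 407]);
translate([1972, 0, 0]) cube([52, 52, 407]);
translate([1972, 764, 0]) cube([52, 52, 407]);
translate([52, 0, 184]) cube([1920, 22, 191]);
translate([52, 794, 184]) cube([1920, 22, 191]);
translate([0, 52, 184]) cube([22, 712, 191]);
translate([2002, 52, 184]) cube([22, 712, 191]);
translate([101, 0, 375]) cube([94, 816, 24]);
translate([244, 0, 375]) cube([94, 816, 24]);
translate([387, 0, 375]) cube([94, 816, 24]);
translate([530, 0, 375]) cube([94, 816, 24]);
translate([673, 0, 375]) cube([94, 816, 24]);
translate([816, 0, 375]) cube([94, 816, 24]);
translate([959, 0, 375]) cube([94, 816, 24]);
translate([1102, 0, 375]) cube([94, 816, 24]);
translate([1245, 0, 375]) cube([94, 816, 24]);
translate([1388, 0, 375]) cube([94, 816, 24]);
translate([1531, 0, 375]) cube([94, 816, 24]);
translate([1674, 0, 375]) cube([94, 816, 24]);
translate([1817, 0, 375]) cube([94, 816, 24]);


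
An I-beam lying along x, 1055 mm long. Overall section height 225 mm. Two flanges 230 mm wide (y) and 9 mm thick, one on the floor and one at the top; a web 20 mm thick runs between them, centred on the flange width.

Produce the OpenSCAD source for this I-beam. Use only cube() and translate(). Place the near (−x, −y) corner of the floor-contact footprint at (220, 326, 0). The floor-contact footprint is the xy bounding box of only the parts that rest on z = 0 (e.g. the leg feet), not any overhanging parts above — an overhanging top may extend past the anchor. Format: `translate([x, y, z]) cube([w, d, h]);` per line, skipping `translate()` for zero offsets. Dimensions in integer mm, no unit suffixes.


translate([220, 326, 0]) cube([1055, 230, 9]);
translate([220, 431, 9]) cube([1055, 20, 207]);
translate([220, 326, 216]) cube([1055, 230, 9]);


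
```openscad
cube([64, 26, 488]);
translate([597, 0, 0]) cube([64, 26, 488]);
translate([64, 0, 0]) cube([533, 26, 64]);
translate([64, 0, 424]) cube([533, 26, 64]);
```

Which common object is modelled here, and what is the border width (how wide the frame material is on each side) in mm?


A picture frame. The border width is 64 mm.

Four thin pieces enclosing a rectangular opening — a picture frame. The two full-height stiles are 488 mm tall; the top rail sits at z = 424 and is 64 mm tall, so the border above the opening is 488 − 424 = 64 mm, matching the stile x-width.


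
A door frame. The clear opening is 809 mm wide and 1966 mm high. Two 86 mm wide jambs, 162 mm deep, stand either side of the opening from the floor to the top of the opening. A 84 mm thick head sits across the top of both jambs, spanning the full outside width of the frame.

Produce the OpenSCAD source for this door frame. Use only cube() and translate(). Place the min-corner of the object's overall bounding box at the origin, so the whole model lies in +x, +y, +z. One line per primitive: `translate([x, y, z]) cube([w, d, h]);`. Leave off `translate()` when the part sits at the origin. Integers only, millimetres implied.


cube([86, 162, 1966]);
translate([895, 0, 0]) cube([86, 162, 1966]);
translate([0, 0, 1966]) cube([981, 162, 84]);


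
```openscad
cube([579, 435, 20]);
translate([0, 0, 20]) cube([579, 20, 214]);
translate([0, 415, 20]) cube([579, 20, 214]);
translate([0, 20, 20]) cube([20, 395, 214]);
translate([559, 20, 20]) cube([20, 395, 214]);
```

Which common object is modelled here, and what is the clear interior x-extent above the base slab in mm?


An open box. The internal width is 539 mm.

A 579×435 base slab with four walls standing on it — an open box. The base is 579 mm wide and the walls are 20 mm thick, so the internal width is 579 − 2 × 20 = 539 mm.


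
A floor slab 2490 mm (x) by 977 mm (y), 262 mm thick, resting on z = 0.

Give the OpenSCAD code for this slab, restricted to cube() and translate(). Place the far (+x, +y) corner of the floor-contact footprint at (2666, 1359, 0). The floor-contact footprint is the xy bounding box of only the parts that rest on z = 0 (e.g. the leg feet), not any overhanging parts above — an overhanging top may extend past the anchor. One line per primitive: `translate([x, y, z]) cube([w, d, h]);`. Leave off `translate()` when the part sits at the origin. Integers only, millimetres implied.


translate([176, 382, 0]) cube([2490, 977, 262]);


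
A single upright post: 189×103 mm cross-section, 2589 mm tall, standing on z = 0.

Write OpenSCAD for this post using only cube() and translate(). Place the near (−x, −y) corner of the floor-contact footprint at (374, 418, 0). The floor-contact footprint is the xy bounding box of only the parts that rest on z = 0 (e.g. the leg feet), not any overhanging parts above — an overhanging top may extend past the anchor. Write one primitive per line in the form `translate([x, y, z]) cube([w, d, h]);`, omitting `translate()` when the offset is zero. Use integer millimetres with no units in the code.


translate([374, 418, 0]) cube([189, 103, 2589]);


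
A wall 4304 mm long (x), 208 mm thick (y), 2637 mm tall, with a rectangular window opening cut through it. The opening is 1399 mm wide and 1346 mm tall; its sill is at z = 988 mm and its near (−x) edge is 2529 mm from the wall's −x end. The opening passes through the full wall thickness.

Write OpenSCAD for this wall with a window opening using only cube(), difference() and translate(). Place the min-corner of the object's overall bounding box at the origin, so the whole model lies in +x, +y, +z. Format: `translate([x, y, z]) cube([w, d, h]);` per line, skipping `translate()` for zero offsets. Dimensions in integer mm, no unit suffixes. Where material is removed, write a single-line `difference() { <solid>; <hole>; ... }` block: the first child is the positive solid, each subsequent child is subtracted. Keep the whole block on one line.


difference() { cube([4304, 208, 2637]); translate([2529, 0, 988]) cube([1399, 208, 1346]); }
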